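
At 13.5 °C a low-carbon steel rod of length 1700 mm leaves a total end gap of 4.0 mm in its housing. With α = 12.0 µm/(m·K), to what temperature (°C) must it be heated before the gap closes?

210 °C

α·L₀·ΔT = 4.0 mm ⇒ ΔT = 4.0 / (12.0×10⁻⁶ × 1700.0) = 196.1 K.
T = 13.5 + 196.1 = 209.6 °C.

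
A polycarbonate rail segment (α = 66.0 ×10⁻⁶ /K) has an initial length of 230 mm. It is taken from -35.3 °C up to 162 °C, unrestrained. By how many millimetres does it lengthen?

3.00 mm

ΔT = 162 − (-35.3) = 197.3 K.
ΔL = α·L₀·ΔT = 66.0×10⁻⁶ × 230 mm × 197.3 K = 3.00 mm.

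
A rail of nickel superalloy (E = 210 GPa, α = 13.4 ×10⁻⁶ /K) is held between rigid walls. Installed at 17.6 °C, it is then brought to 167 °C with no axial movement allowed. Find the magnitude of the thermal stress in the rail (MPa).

420 MPa

ΔT = 149.4 K. Constrained thermal stress σ = E·α·ΔT = 210.0×10³ MPa × 13.4×10⁻⁶ × 149.4 = 420 MPa (compressive).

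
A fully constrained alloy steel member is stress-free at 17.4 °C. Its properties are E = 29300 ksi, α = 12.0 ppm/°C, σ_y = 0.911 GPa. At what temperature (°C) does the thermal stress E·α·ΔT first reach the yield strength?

E = 29300 ksi = 202.0 GPa.
σ_y = 0.911 GPa = 911.0 MPa.
E·α·ΔT = 911.0 MPa ⇒ ΔT = 911.0 / (202.0×10³ × 12.0×10⁻⁶) = 375.8 K.
T = 17.4 + 375.8 = 393.2 °C.

393 °C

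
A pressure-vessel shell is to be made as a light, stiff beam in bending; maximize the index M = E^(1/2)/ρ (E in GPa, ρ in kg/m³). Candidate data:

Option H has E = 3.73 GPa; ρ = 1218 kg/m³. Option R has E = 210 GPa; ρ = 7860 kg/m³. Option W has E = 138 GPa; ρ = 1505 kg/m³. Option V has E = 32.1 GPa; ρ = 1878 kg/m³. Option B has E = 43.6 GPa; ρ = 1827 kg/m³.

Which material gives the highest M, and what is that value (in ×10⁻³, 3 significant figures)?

Evaluate M for each candidate:
  option W: M = 7.81×10⁻³
  option B: M = 3.61×10⁻³
  option V: M = 3.02×10⁻³
  option R: M = 1.84×10⁻³
  option H: M = 1.59×10⁻³
The maximum is for option W.

option W, M = 7.81×10⁻³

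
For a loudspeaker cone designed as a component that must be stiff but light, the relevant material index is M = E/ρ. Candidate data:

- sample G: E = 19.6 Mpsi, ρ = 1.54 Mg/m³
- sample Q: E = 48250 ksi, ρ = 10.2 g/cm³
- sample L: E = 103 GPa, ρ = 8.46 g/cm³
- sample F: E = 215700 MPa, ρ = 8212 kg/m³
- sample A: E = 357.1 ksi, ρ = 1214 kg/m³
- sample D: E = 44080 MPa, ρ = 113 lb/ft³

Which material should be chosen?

sample G

Convert each candidate to consistent units, then evaluate M:
  sample G: E = 135.1 GPa, ρ = 1540 kg/m³
  sample Q: E = 332.7 GPa, ρ = 10200 kg/m³
  sample L: E = 103.0 GPa, ρ = 8460 kg/m³
  sample F: E = 215.7 GPa, ρ = 8212 kg/m³
  sample A: E = 2.462 GPa, ρ = 1214 kg/m³
  sample D: E = 44.08 GPa, ρ = 1810 kg/m³
  sample G: M = 87.8 MN·m/kg
  sample Q: M = 32.6 MN·m/kg
  sample F: M = 26.3 MN·m/kg
  sample D: M = 24.4 MN·m/kg
  sample L: M = 12.2 MN·m/kg
  sample A: M = 2.03 MN·m/kg
Sample G has the largest M.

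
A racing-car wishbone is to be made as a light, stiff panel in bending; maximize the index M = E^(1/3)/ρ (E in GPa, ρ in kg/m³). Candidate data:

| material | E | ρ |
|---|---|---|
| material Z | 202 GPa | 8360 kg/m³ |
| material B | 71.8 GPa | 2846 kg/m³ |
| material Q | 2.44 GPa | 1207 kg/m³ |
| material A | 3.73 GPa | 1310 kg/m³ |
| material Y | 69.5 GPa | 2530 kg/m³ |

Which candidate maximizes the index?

Computing M directly (units already consistent):
  material Y: M = 1.63×10⁻³
  material B: M = 1.46×10⁻³
  material A: M = 1.18×10⁻³
  material Q: M = 1.12×10⁻³
  material Z: M = 0.702×10⁻³
Material Y ranks first.

material Y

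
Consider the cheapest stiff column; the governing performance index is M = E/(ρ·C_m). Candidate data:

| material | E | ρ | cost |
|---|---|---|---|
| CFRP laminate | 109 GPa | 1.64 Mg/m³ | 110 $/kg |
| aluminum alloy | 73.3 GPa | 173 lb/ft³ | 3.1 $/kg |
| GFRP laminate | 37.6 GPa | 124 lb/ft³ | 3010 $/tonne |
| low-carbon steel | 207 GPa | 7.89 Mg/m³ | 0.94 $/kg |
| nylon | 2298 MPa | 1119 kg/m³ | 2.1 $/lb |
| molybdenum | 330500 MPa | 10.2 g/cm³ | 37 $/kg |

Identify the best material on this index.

low-carbon steel

Convert each candidate to consistent units, then evaluate M:
  CFRP laminate: E = 109.0 GPa, ρ = 1640 kg/m³, cost = 110.0 $/kg
  aluminum alloy: E = 73.30 GPa, ρ = 2771 kg/m³, cost = 3.100 $/kg
  GFRP laminate: E = 37.60 GPa, ρ = 1986 kg/m³, cost = 3.010 $/kg
  low-carbon steel: E = 207.0 GPa, ρ = 7890 kg/m³, cost = 0.9400 $/kg
  nylon: E = 2.298 GPa, ρ = 1119 kg/m³, cost = 4.630 $/kg
  molybdenum: E = 330.5 GPa, ρ = 10200 kg/m³, cost = 37.00 $/kg
  low-carbon steel: M = 27.9 MN·m per $
  aluminum alloy: M = 8.53 MN·m per $
  GFRP laminate: M = 6.29 MN·m per $
  molybdenum: M = 0.876 MN·m per $
  CFRP laminate: M = 0.604 MN·m per $
  nylon: M = 0.444 MN·m per $
Low-carbon steel has the largest M.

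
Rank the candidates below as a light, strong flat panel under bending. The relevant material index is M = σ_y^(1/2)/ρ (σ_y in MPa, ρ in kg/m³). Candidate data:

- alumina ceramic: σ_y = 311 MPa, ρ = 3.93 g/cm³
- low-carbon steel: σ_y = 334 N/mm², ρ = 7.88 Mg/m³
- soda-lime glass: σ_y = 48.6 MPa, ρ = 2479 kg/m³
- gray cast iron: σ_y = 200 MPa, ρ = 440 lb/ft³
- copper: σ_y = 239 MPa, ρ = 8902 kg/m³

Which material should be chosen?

alumina ceramic

Normalizing units and computing the index:
  alumina ceramic: σ_y = 311.0 MPa, ρ = 3930 kg/m³
  low-carbon steel: σ_y = 334.0 MPa, ρ = 7880 kg/m³
  soda-lime glass: σ_y = 48.60 MPa, ρ = 2479 kg/m³
  gray cast iron: σ_y = 200.0 MPa, ρ = 7048 kg/m³
  copper: σ_y = 239.0 MPa, ρ = 8902 kg/m³
  alumina ceramic: M = 4.49×10⁻³
  soda-lime glass: M = 2.81×10⁻³
  low-carbon steel: M = 2.32×10⁻³
  gray cast iron: M = 2.01×10⁻³
  copper: M = 1.74×10⁻³
The maximum is for alumina ceramic.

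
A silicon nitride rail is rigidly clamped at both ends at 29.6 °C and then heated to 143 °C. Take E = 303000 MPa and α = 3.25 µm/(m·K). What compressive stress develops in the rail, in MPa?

112 MPa

E = 303000 MPa = 303.0 GPa.
ΔT = 113.4 K. Constrained thermal stress σ = E·α·ΔT = 303.0×10³ MPa × 3.25×10⁻⁶ × 113.4 = 112 MPa (compressive).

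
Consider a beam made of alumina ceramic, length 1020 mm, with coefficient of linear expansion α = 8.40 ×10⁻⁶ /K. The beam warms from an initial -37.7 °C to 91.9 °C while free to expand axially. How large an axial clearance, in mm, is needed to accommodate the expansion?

ΔT = 91.9 − (-37.7) = 129.6 K.
ΔL = α·L₀·ΔT = 8.40×10⁻⁶ × 1020 mm × 129.6 K = 1.11 mm.

1.11 mm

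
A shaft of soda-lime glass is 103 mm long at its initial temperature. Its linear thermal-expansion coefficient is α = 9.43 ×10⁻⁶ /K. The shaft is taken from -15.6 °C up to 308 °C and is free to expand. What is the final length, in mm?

ΔT = 308 − (-15.6) = 323.6 K.
ΔL = α·L₀·ΔT = 9.43×10⁻⁶ × 103 mm × 323.6 K = 0.314 mm.
L = L₀ + ΔL = 103 + 0.314 = 103.31 mm.

103.31 mm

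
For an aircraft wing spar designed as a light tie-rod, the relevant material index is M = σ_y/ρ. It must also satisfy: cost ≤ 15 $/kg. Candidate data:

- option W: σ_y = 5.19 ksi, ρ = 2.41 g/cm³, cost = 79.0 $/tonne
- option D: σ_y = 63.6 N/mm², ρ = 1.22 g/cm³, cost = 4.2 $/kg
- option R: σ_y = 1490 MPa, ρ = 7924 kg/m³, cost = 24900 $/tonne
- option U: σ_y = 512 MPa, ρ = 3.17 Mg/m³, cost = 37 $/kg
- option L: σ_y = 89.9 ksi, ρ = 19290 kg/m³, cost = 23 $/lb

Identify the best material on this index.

option D

Screen on constraints: cost ≤ 15 $/kg. Survivors: option W, option D.
Normalizing units and computing the index:
  option W: σ_y = 35.78 MPa, ρ = 2410 kg/m³
  option D: σ_y = 63.60 MPa, ρ = 1220 kg/m³
  option D: M = 52.1 kN·m/kg
  option W: M = 14.8 kN·m/kg
Highest index: option D.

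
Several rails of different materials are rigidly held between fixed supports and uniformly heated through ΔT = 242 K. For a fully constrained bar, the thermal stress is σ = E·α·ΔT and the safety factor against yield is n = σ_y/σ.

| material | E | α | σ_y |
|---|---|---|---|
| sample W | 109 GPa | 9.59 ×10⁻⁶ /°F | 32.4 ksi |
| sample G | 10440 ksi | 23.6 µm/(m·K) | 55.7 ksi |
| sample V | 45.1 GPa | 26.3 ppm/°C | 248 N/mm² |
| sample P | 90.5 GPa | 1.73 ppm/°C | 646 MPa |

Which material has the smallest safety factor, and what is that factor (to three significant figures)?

sample W, n = 0.491

With everything in SI (GPa, ×10⁻⁶/K, MPa):
  sample W: E = 109.0, α = 17.3, σ_y = 223.4 → σ = 455 MPa, n = 0.491
  sample G: E = 71.98, α = 23.6, σ_y = 384.0 → σ = 411 MPa, n = 0.934
  sample V: E = 45.10, α = 26.3, σ_y = 248.0 → σ = 287 MPa, n = 0.864
  sample P: E = 90.50, α = 1.73, σ_y = 646.0 → σ = 37.9 MPa, n = 17.0
Sample W has the lowest safety factor, n = 0.491.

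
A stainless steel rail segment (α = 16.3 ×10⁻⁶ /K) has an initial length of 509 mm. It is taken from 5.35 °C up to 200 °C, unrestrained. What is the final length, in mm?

510.61 mm

ΔT = 200 − 5.35 = 194.7 K.
ΔL = α·L₀·ΔT = 16.3×10⁻⁶ × 509 mm × 194.7 K = 1.61 mm.
L = L₀ + ΔL = 509 + 1.61 = 510.61 mm.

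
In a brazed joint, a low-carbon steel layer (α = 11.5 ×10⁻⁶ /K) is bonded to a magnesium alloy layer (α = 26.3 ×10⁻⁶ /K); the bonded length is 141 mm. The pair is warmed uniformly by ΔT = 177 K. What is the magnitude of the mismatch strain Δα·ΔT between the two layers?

Δα = |11.5 − 26.3|×10⁻⁶/K = 14.8×10⁻⁶/K.
Mismatch strain = Δα·ΔT = 14.8×10⁻⁶ × 177.0 = 2.62×10⁻³.

2.62×10⁻³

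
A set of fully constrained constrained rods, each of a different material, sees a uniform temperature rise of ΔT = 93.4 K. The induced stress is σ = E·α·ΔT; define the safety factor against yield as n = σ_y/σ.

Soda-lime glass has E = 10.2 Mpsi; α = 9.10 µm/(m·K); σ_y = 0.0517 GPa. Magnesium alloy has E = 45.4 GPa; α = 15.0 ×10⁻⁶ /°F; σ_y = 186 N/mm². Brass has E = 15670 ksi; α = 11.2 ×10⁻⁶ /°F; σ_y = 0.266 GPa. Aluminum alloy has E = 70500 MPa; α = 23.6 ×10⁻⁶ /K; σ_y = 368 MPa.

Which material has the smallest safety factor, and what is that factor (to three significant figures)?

soda-lime glass, n = 0.865

Per material, after unit conversion:
  soda-lime glass: E = 70.33, α = 9.10, σ_y = 51.70 → σ = 59.8 MPa, n = 0.865
  magnesium alloy: E = 45.40, α = 27.0, σ_y = 186.0 → σ = 114 MPa, n = 1.62
  brass: E = 108.0, α = 20.2, σ_y = 266.0 → σ = 203 MPa, n = 1.31
  aluminum alloy: E = 70.50, α = 23.6, σ_y = 368.0 → σ = 155 MPa, n = 2.37
Soda-lime glass has the lowest safety factor, n = 0.865.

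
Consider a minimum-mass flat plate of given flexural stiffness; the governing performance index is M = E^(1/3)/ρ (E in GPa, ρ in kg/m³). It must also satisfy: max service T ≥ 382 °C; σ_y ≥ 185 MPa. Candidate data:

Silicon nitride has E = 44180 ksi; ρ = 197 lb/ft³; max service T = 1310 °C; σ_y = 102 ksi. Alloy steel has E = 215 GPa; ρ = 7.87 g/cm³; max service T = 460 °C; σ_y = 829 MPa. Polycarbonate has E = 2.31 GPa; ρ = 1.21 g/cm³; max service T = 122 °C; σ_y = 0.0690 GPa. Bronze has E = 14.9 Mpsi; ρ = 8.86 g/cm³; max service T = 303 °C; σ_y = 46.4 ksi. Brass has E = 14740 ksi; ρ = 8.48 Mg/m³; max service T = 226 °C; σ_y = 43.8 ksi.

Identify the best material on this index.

silicon nitride

Screen on constraints: max service T ≥ 382 °C; σ_y ≥ 185 MPa. Survivors: silicon nitride, alloy steel.
Normalizing units and computing the index:
  silicon nitride: E = 304.6 GPa, ρ = 3156 kg/m³
  alloy steel: E = 215.0 GPa, ρ = 7870 kg/m³
  silicon nitride: M = 2.13×10⁻³
  alloy steel: M = 0.761×10⁻³
The maximum is for silicon nitride.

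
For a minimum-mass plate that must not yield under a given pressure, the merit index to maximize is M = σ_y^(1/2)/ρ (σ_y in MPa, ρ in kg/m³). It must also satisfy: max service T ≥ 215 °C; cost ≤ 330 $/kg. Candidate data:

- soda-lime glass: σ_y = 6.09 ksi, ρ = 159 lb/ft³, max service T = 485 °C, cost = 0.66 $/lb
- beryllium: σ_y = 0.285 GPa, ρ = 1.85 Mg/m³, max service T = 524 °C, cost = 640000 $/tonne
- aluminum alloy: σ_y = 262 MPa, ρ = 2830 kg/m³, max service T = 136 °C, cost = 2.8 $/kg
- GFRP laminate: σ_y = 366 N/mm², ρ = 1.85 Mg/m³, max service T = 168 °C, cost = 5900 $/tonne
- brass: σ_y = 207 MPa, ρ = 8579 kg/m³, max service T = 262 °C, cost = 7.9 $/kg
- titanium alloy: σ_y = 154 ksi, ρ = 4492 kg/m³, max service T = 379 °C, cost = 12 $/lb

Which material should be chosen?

titanium alloy

Screen on constraints: max service T ≥ 215 °C; cost ≤ 330 $/kg. Survivors: soda-lime glass, brass, titanium alloy.
In SI units:
  soda-lime glass: σ_y = 41.99 MPa, ρ = 2547 kg/m³
  brass: σ_y = 207.0 MPa, ρ = 8579 kg/m³
  titanium alloy: σ_y = 1062 MPa, ρ = 4492 kg/m³
  titanium alloy: M = 7.25×10⁻³
  soda-lime glass: M = 2.54×10⁻³
  brass: M = 1.68×10⁻³
Titanium alloy has the largest M.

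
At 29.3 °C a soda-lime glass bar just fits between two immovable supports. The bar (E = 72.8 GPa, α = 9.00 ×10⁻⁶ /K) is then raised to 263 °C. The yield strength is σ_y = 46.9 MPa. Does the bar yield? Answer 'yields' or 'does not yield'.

ΔT = 233.7 K. Constrained thermal stress σ = E·α·ΔT = 72.80×10³ MPa × 9.00×10⁻⁶ × 233.7 = 153 MPa (compressive).
Compare to σ_y = 46.9 MPa: σ ≥ σ_y, so it yields.

yields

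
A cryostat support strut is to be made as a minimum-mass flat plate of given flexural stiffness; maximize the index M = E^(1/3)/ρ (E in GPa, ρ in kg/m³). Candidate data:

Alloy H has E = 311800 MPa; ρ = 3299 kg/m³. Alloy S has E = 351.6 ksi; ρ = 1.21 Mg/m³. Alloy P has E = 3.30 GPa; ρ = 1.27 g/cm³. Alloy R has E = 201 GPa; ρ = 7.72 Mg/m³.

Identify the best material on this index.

In SI units:
  alloy H: E = 311.8 GPa, ρ = 3299 kg/m³
  alloy S: E = 2.424 GPa, ρ = 1210 kg/m³
  alloy P: E = 3.300 GPa, ρ = 1270 kg/m³
  alloy R: E = 201.0 GPa, ρ = 7720 kg/m³
  alloy H: M = 2.06×10⁻³
  alloy P: M = 1.17×10⁻³
  alloy S: M = 1.11×10⁻³
  alloy R: M = 0.759×10⁻³
The maximum is for alloy H.

alloy H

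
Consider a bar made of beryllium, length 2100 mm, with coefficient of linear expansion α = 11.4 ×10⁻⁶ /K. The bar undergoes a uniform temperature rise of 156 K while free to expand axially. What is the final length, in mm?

2103.7 mm

ΔL = α·L₀·ΔT = 11.4×10⁻⁶ × 2100 mm × 156.0 K = 3.73 mm.
L = L₀ + ΔL = 2100 + 3.73 = 2103.7 mm.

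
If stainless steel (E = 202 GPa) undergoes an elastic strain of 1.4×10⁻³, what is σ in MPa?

σ = E·ε = 202000 MPa × 1.4×10⁻³ = 283 MPa.

283 MPa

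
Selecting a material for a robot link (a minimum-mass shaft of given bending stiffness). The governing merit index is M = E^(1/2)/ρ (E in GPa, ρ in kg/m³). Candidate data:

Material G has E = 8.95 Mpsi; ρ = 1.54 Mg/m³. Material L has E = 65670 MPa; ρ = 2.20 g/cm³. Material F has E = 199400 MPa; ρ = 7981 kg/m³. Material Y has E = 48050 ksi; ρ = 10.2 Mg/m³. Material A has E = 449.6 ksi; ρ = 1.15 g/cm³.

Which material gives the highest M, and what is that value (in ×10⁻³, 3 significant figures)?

Convert each candidate to consistent units, then evaluate M:
  material G: E = 61.71 GPa, ρ = 1540 kg/m³
  material L: E = 65.67 GPa, ρ = 2200 kg/m³
  material F: E = 199.4 GPa, ρ = 7981 kg/m³
  material Y: E = 331.3 GPa, ρ = 10200 kg/m³
  material A: E = 3.100 GPa, ρ = 1150 kg/m³
  material G: M = 5.10×10⁻³
  material L: M = 3.68×10⁻³
  material Y: M = 1.78×10⁻³
  material F: M = 1.77×10⁻³
  material A: M = 1.53×10⁻³
Material G ranks first.

material G, M = 5.10×10⁻³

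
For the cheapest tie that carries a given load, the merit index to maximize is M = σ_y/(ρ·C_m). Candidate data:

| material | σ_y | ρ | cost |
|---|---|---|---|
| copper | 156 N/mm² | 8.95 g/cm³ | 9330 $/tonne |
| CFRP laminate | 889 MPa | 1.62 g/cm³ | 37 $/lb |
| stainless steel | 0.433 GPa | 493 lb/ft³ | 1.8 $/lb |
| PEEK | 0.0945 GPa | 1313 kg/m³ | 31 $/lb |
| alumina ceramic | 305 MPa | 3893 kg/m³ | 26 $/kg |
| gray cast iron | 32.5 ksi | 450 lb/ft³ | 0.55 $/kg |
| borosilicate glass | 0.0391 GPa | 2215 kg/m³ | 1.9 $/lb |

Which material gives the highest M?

Normalizing units and computing the index:
  copper: σ_y = 156.0 MPa, ρ = 8950 kg/m³, cost = 9.330 $/kg
  CFRP laminate: σ_y = 889.0 MPa, ρ = 1620 kg/m³, cost = 81.57 $/kg
  stainless steel: σ_y = 433.0 MPa, ρ = 7897 kg/m³, cost = 3.968 $/kg
  PEEK: σ_y = 94.50 MPa, ρ = 1313 kg/m³, cost = 68.34 $/kg
  alumina ceramic: σ_y = 305.0 MPa, ρ = 3893 kg/m³, cost = 26.00 $/kg
  gray cast iron: σ_y = 224.1 MPa, ρ = 7208 kg/m³, cost = 0.5500 $/kg
  borosilicate glass: σ_y = 39.10 MPa, ρ = 2215 kg/m³, cost = 4.189 $/kg
  gray cast iron: M = 56.5 kN·m per $
  stainless steel: M = 13.8 kN·m per $
  CFRP laminate: M = 6.73 kN·m per $
  borosilicate glass: M = 4.21 kN·m per $
  alumina ceramic: M = 3.01 kN·m per $
  copper: M = 1.87 kN·m per $
  PEEK: M = 1.05 kN·m per $
Gray cast iron ranks first.

gray cast iron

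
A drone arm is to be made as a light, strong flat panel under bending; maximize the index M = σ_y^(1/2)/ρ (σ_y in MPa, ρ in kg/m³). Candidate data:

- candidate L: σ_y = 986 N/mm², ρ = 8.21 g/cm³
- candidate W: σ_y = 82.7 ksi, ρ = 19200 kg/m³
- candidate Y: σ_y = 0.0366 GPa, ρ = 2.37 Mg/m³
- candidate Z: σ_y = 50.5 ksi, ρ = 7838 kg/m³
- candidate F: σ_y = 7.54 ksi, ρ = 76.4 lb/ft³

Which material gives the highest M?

candidate F

Putting every candidate on a common basis:
  candidate L: σ_y = 986.0 MPa, ρ = 8210 kg/m³
  candidate W: σ_y = 570.2 MPa, ρ = 19200 kg/m³
  candidate Y: σ_y = 36.60 MPa, ρ = 2370 kg/m³
  candidate Z: σ_y = 348.2 MPa, ρ = 7838 kg/m³
  candidate F: σ_y = 51.99 MPa, ρ = 1224 kg/m³
  candidate F: M = 5.89×10⁻³
  candidate L: M = 3.82×10⁻³
  candidate Y: M = 2.55×10⁻³
  candidate Z: M = 2.38×10⁻³
  candidate W: M = 1.24×10⁻³
Highest index: candidate F.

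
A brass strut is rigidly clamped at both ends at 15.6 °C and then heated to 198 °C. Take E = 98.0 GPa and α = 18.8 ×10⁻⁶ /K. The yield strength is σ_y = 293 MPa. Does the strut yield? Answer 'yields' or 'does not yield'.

yields

ΔT = 182.4 K. Constrained thermal stress σ = E·α·ΔT = 98.00×10³ MPa × 18.8×10⁻⁶ × 182.4 = 336 MPa (compressive).
Compare to σ_y = 293 MPa: σ ≥ σ_y, so it yields.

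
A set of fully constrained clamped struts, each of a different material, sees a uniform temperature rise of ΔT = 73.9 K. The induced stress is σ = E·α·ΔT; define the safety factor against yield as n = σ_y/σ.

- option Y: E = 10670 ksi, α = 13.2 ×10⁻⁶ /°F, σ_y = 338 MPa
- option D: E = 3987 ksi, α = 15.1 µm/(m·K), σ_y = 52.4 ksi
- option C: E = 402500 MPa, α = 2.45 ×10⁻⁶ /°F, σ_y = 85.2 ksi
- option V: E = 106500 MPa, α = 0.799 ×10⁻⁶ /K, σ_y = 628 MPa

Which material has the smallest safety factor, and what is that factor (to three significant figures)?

option Y, n = 2.62

Converting E to GPa, α to ×10⁻⁶/K, σ_y to MPa, then σ and n for each:
  option Y: E = 73.57, α = 23.8, σ_y = 338.0 → σ = 129 MPa, n = 2.62
  option D: E = 27.49, α = 15.1, σ_y = 361.3 → σ = 30.7 MPa, n = 11.8
  option C: E = 402.5, α = 4.41, σ_y = 587.4 → σ = 131 MPa, n = 4.48
  option V: E = 106.5, α = 0.799, σ_y = 628.0 → σ = 6.29 MPa, n = 99.9
Option Y has the lowest safety factor, n = 2.62.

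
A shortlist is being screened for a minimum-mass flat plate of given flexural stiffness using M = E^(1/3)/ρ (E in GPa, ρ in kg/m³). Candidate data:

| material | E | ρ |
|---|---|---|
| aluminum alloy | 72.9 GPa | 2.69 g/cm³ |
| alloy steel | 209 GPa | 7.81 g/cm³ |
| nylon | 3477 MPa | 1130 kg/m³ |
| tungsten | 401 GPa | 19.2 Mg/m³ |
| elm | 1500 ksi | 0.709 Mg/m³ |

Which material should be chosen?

elm

After converting to SI:
  aluminum alloy: E = 72.90 GPa, ρ = 2690 kg/m³
  alloy steel: E = 209.0 GPa, ρ = 7810 kg/m³
  nylon: E = 3.477 GPa, ρ = 1130 kg/m³
  tungsten: E = 401.0 GPa, ρ = 19200 kg/m³
  elm: E = 10.34 GPa, ρ = 709.0 kg/m³
  elm: M = 3.07×10⁻³
  aluminum alloy: M = 1.55×10⁻³
  nylon: M = 1.34×10⁻³
  alloy steel: M = 0.760×10⁻³
  tungsten: M = 0.384×10⁻³
Elm ranks first.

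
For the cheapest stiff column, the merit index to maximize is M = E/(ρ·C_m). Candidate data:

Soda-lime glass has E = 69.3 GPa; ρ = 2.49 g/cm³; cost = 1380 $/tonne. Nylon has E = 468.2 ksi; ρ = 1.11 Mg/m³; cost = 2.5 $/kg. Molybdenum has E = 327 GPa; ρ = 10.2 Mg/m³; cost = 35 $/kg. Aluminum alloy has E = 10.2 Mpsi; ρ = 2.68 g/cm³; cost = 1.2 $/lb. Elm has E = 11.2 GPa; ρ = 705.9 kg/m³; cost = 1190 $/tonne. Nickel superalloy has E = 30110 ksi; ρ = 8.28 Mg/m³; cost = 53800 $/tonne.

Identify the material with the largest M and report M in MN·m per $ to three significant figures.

After converting to SI:
  soda-lime glass: E = 69.30 GPa, ρ = 2490 kg/m³, cost = 1.380 $/kg
  nylon: E = 3.228 GPa, ρ = 1110 kg/m³, cost = 2.500 $/kg
  molybdenum: E = 327.0 GPa, ρ = 10200 kg/m³, cost = 35.00 $/kg
  aluminum alloy: E = 70.33 GPa, ρ = 2680 kg/m³, cost = 2.646 $/kg
  elm: E = 11.20 GPa, ρ = 705.9 kg/m³, cost = 1.190 $/kg
  nickel superalloy: E = 207.6 GPa, ρ = 8280 kg/m³, cost = 53.80 $/kg
  soda-lime glass: M = 20.2 MN·m per $
  elm: M = 13.3 MN·m per $
  aluminum alloy: M = 9.92 MN·m per $
  nylon: M = 1.16 MN·m per $
  molybdenum: M = 0.916 MN·m per $
  nickel superalloy: M = 0.466 MN·m per $
Soda-lime glass ranks first.

soda-lime glass, M = 20.2 MN·m per $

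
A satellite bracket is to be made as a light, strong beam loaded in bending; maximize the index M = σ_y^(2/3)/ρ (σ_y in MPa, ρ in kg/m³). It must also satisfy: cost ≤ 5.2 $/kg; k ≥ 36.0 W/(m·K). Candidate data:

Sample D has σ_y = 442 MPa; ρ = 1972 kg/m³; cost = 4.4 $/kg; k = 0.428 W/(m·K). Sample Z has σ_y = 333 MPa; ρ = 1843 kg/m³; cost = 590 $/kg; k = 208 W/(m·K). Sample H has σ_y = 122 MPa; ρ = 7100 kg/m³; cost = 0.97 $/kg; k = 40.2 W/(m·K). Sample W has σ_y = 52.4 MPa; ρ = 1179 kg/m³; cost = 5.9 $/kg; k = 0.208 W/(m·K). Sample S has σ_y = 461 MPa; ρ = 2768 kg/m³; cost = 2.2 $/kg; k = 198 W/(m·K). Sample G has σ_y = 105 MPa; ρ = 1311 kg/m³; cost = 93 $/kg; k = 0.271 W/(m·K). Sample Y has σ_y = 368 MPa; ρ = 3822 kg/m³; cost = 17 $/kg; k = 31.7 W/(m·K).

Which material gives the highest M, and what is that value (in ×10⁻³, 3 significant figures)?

sample S, M = 21.6×10⁻³

Screen on constraints: cost ≤ 5.2 $/kg; k ≥ 36.0 W/(m·K). Survivors: sample H, sample S.
Computing M directly (units already consistent):
  sample S: M = 21.6×10⁻³
  sample H: M = 3.46×10⁻³
Highest index: sample S.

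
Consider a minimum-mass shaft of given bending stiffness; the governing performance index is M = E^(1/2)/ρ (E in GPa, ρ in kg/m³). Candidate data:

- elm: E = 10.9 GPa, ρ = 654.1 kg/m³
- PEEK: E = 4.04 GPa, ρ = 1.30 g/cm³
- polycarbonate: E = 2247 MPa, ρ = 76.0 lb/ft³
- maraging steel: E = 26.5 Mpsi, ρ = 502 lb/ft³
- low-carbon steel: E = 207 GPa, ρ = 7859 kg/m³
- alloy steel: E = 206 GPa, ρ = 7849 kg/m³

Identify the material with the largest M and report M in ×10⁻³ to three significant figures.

Putting every candidate on a common basis:
  elm: E = 10.90 GPa, ρ = 654.1 kg/m³
  PEEK: E = 4.040 GPa, ρ = 1300 kg/m³
  polycarbonate: E = 2.247 GPa, ρ = 1217 kg/m³
  maraging steel: E = 182.7 GPa, ρ = 8041 kg/m³
  low-carbon steel: E = 207.0 GPa, ρ = 7859 kg/m³
  alloy steel: E = 206.0 GPa, ρ = 7849 kg/m³
  elm: M = 5.05×10⁻³
  low-carbon steel: M = 1.83×10⁻³
  alloy steel: M = 1.83×10⁻³
  maraging steel: M = 1.68×10⁻³
  PEEK: M = 1.55×10⁻³
  polycarbonate: M = 1.23×10⁻³
Elm has the largest M.

elm, M = 5.05×10⁻³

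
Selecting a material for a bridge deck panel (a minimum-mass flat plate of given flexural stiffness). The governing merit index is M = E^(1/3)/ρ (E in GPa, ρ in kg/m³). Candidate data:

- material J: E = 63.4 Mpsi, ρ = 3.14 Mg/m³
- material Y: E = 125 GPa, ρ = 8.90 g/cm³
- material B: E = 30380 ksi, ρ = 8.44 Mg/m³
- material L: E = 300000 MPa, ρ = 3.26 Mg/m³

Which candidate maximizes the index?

In SI units:
  material J: E = 437.1 GPa, ρ = 3140 kg/m³
  material Y: E = 125.0 GPa, ρ = 8900 kg/m³
  material B: E = 209.5 GPa, ρ = 8440 kg/m³
  material L: E = 300.0 GPa, ρ = 3260 kg/m³
  material J: M = 2.42×10⁻³
  material L: M = 2.05×10⁻³
  material B: M = 0.704×10⁻³
  material Y: M = 0.562×10⁻³
Material J has the largest M.

material J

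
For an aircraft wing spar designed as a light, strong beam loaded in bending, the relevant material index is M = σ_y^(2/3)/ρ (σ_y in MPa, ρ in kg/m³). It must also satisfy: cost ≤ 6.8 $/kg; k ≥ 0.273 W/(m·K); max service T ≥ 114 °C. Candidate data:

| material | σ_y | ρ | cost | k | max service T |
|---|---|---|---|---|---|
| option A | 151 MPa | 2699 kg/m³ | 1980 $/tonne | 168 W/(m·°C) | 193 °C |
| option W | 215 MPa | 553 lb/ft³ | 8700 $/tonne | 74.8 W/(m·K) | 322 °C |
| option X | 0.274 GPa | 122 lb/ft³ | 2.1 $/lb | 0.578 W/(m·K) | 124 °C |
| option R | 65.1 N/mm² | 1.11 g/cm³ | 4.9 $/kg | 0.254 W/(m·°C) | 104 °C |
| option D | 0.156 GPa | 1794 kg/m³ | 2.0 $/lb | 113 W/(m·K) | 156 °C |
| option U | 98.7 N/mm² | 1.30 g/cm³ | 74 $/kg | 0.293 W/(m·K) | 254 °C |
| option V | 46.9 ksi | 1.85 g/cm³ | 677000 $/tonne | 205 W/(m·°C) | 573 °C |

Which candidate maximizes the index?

option X

Screen on constraints: cost ≤ 6.8 $/kg; k ≥ 0.273 W/(m·K); max service T ≥ 114 °C. Survivors: option A, option X, option D.
In SI units:
  option A: σ_y = 151.0 MPa, ρ = 2699 kg/m³
  option X: σ_y = 274.0 MPa, ρ = 1954 kg/m³
  option D: σ_y = 156.0 MPa, ρ = 1794 kg/m³
  option X: M = 21.6×10⁻³
  option D: M = 16.2×10⁻³
  option A: M = 10.5×10⁻³
Option X ranks first.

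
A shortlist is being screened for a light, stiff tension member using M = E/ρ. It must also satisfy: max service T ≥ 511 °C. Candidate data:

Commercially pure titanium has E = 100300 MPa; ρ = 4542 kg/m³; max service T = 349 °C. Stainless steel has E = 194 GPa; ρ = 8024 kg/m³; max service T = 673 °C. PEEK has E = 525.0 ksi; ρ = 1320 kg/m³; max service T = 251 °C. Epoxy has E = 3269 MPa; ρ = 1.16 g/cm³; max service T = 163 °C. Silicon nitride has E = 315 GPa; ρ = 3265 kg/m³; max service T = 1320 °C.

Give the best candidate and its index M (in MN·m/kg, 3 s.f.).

silicon nitride, M = 96.5 MN·m/kg

Screen on constraints: max service T ≥ 511 °C. Survivors: stainless steel, silicon nitride.
Normalizing units and computing the index:
  stainless steel: E = 194.0 GPa, ρ = 8024 kg/m³
  silicon nitride: E = 315.0 GPa, ρ = 3265 kg/m³
  silicon nitride: M = 96.5 MN·m/kg
  stainless steel: M = 24.2 MN·m/kg
Silicon nitride ranks first.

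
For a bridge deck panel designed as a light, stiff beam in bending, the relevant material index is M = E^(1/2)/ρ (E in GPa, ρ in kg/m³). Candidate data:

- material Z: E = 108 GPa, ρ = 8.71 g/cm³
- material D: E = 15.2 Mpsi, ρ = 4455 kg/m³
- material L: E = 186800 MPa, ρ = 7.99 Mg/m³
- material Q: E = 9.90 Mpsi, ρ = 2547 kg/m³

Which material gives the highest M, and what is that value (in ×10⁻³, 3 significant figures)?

After converting to SI:
  material Z: E = 108.0 GPa, ρ = 8710 kg/m³
  material D: E = 104.8 GPa, ρ = 4455 kg/m³
  material L: E = 186.8 GPa, ρ = 7990 kg/m³
  material Q: E = 68.26 GPa, ρ = 2547 kg/m³
  material Q: M = 3.24×10⁻³
  material D: M = 2.30×10⁻³
  material L: M = 1.71×10⁻³
  material Z: M = 1.19×10⁻³
Material Q has the largest M.

material Q, M = 3.24×10⁻³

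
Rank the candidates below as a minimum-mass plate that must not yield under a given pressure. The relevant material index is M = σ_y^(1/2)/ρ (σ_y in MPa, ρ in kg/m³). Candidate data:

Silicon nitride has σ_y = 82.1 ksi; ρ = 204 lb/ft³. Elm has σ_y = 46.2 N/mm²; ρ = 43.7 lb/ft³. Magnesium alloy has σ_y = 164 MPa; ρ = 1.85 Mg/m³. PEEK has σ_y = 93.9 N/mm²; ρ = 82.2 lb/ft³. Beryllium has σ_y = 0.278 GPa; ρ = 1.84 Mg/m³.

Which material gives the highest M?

elm

Convert each candidate to consistent units, then evaluate M:
  silicon nitride: σ_y = 566.1 MPa, ρ = 3268 kg/m³
  elm: σ_y = 46.20 MPa, ρ = 700.0 kg/m³
  magnesium alloy: σ_y = 164.0 MPa, ρ = 1850 kg/m³
  PEEK: σ_y = 93.90 MPa, ρ = 1317 kg/m³
  beryllium: σ_y = 278.0 MPa, ρ = 1840 kg/m³
  elm: M = 9.71×10⁻³
  beryllium: M = 9.06×10⁻³
  PEEK: M = 7.36×10⁻³
  silicon nitride: M = 7.28×10⁻³
  magnesium alloy: M = 6.92×10⁻³
Elm ranks first.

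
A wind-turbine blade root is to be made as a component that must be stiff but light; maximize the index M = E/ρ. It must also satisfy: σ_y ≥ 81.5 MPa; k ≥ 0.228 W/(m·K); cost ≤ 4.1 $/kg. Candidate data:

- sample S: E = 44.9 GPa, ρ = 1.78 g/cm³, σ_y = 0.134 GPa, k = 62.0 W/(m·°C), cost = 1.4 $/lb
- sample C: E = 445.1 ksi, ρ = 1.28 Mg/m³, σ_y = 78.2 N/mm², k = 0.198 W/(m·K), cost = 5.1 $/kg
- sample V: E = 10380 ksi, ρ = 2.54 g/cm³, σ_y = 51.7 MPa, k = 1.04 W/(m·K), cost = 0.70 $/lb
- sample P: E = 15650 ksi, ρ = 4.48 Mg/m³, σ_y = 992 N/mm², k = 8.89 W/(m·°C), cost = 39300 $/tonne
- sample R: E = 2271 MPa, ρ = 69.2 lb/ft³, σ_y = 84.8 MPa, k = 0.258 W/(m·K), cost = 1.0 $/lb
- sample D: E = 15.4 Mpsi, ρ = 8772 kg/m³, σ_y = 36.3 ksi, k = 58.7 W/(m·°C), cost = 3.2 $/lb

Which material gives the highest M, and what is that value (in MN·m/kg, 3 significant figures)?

sample S, M = 25.2 MN·m/kg

Screen on constraints: σ_y ≥ 81.5 MPa; k ≥ 0.228 W/(m·K); cost ≤ 4.1 $/kg. Survivors: sample S, sample R.
Normalizing units and computing the index:
  sample S: E = 44.90 GPa, ρ = 1780 kg/m³
  sample R: E = 2.271 GPa, ρ = 1108 kg/m³
  sample S: M = 25.2 MN·m/kg
  sample R: M = 2.05 MN·m/kg
Sample S ranks first.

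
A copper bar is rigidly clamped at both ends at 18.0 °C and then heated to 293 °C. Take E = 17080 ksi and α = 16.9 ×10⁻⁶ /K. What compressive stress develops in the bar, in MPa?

E = 17080 ksi = 117.8 GPa.
ΔT = 275.0 K. Constrained thermal stress σ = E·α·ΔT = 117.8×10³ MPa × 16.9×10⁻⁶ × 275.0 = 547 MPa (compressive).

547 MPa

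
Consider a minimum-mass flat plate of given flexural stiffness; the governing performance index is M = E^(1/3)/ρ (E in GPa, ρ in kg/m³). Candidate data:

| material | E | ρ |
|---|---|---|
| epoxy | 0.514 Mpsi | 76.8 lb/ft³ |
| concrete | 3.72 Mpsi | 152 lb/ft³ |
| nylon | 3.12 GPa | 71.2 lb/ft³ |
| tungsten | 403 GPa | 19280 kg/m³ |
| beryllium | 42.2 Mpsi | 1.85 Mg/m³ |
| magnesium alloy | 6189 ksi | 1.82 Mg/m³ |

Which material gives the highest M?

After converting to SI:
  epoxy: E = 3.544 GPa, ρ = 1230 kg/m³
  concrete: E = 25.65 GPa, ρ = 2435 kg/m³
  nylon: E = 3.120 GPa, ρ = 1141 kg/m³
  tungsten: E = 403.0 GPa, ρ = 19280 kg/m³
  beryllium: E = 291.0 GPa, ρ = 1850 kg/m³
  magnesium alloy: E = 42.67 GPa, ρ = 1820 kg/m³
  beryllium: M = 3.58×10⁻³
  magnesium alloy: M = 1.92×10⁻³
  nylon: M = 1.28×10⁻³
  epoxy: M = 1.24×10⁻³
  concrete: M = 1.21×10⁻³
  tungsten: M = 0.383×10⁻³
Highest index: beryllium.

beryllium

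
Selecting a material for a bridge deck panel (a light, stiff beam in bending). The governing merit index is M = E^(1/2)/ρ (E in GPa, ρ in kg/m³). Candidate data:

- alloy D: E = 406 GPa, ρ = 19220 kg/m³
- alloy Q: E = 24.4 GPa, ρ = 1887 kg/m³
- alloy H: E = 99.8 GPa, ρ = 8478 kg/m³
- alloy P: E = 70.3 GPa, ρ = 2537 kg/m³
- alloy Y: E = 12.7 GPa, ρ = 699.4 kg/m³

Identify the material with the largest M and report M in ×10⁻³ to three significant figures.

Computing M directly (units already consistent):
  alloy Y: M = 5.10×10⁻³
  alloy P: M = 3.30×10⁻³
  alloy Q: M = 2.62×10⁻³
  alloy H: M = 1.18×10⁻³
  alloy D: M = 1.05×10⁻³
Highest index: alloy Y.

alloy Y, M = 5.10×10⁻³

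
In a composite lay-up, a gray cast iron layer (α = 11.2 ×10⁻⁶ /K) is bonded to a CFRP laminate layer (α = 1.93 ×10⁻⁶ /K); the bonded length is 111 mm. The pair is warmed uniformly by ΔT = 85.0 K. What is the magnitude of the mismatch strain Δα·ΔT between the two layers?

7.88×10⁻⁴

Δα = |11.2 − 1.93|×10⁻⁶/K = 9.27×10⁻⁶/K.
Mismatch strain = Δα·ΔT = 9.27×10⁻⁶ × 85.0 = 7.88×10⁻⁴.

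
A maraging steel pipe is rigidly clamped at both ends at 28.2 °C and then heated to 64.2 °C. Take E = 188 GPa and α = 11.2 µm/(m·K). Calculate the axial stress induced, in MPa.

75.8 MPa

ΔT = 36.00 K. Constrained thermal stress σ = E·α·ΔT = 188.0×10³ MPa × 11.2×10⁻⁶ × 36.00 = 75.8 MPa (compressive).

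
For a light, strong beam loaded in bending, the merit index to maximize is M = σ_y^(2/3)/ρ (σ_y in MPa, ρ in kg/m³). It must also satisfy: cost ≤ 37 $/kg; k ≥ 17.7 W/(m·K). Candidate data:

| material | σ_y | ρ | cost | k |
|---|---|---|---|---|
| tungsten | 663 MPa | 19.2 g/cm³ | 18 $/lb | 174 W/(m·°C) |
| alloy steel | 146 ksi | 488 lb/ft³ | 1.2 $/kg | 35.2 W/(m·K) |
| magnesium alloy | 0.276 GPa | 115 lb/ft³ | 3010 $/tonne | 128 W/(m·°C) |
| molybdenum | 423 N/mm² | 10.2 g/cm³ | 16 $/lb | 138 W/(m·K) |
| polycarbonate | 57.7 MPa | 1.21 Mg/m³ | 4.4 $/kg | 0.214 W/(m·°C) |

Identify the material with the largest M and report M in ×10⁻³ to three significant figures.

magnesium alloy, M = 23.0×10⁻³

Screen on constraints: cost ≤ 37 $/kg; k ≥ 17.7 W/(m·K). Survivors: alloy steel, magnesium alloy, molybdenum.
Convert each candidate to consistent units, then evaluate M:
  alloy steel: σ_y = 1007 MPa, ρ = 7817 kg/m³
  magnesium alloy: σ_y = 276.0 MPa, ρ = 1842 kg/m³
  molybdenum: σ_y = 423.0 MPa, ρ = 10200 kg/m³
  magnesium alloy: M = 23.0×10⁻³
  alloy steel: M = 12.8×10⁻³
  molybdenum: M = 5.52×10⁻³
The maximum is for magnesium alloy.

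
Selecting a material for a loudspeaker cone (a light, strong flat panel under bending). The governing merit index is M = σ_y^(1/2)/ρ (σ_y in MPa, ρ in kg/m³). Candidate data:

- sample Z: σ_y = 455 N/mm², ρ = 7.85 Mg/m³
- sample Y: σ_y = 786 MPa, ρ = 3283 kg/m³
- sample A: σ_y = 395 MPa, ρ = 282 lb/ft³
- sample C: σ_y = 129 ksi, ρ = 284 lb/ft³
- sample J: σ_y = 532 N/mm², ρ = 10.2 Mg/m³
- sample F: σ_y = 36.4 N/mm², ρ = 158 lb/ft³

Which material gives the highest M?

sample Y

Normalizing units and computing the index:
  sample Z: σ_y = 455.0 MPa, ρ = 7850 kg/m³
  sample Y: σ_y = 786.0 MPa, ρ = 3283 kg/m³
  sample A: σ_y = 395.0 MPa, ρ = 4517 kg/m³
  sample C: σ_y = 889.4 MPa, ρ = 4549 kg/m³
  sample J: σ_y = 532.0 MPa, ρ = 10200 kg/m³
  sample F: σ_y = 36.40 MPa, ρ = 2531 kg/m³
  sample Y: M = 8.54×10⁻³
  sample C: M = 6.56×10⁻³
  sample A: M = 4.40×10⁻³
  sample Z: M = 2.72×10⁻³
  sample F: M = 2.38×10⁻³
  sample J: M = 2.26×10⁻³
The maximum is for sample Y.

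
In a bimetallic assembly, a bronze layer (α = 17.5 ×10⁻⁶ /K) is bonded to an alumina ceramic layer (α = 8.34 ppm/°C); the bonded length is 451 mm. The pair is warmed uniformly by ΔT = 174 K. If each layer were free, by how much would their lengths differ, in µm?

719 µm

Δα = |17.5 − 8.34|×10⁻⁶/K = 9.16×10⁻⁶/K.
ΔL_mismatch = Δα·L·ΔT = 9.16×10⁻⁶ × 451.0 mm × 174.0 K = 719 µm.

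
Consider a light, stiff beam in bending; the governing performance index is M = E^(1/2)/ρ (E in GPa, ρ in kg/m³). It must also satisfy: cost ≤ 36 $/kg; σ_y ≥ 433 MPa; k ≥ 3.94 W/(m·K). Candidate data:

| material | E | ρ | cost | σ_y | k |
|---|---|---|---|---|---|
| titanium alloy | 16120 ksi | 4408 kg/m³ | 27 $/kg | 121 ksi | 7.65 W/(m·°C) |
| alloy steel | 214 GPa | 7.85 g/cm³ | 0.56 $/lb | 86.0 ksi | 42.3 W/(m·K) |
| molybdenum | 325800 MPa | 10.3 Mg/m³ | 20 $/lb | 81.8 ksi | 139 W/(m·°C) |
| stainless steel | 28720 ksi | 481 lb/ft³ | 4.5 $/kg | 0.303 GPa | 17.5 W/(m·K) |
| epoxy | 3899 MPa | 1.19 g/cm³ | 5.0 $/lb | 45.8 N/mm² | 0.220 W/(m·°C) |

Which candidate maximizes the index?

Screen on constraints: cost ≤ 36 $/kg; σ_y ≥ 433 MPa; k ≥ 3.94 W/(m·K). Survivors: titanium alloy, alloy steel.
Putting every candidate on a common basis:
  titanium alloy: E = 111.1 GPa, ρ = 4408 kg/m³
  alloy steel: E = 214.0 GPa, ρ = 7850 kg/m³
  titanium alloy: M = 2.39×10⁻³
  alloy steel: M = 1.86×10⁻³
Titanium alloy has the largest M.

titanium alloy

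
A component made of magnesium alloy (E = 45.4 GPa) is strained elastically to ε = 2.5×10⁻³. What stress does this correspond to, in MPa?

σ = E·ε = 45400 MPa × 2.5×10⁻³ = 114 MPa.

114 MPa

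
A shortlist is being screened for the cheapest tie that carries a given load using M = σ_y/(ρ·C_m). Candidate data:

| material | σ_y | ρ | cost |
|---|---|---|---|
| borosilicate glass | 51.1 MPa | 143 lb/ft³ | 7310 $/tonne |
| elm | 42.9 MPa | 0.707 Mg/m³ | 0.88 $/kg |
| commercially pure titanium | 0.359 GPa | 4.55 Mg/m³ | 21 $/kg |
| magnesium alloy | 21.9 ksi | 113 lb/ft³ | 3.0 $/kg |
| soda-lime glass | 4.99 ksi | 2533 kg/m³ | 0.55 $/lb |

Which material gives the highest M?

elm

In SI units:
  borosilicate glass: σ_y = 51.10 MPa, ρ = 2291 kg/m³, cost = 7.310 $/kg
  elm: σ_y = 42.90 MPa, ρ = 707.0 kg/m³, cost = 0.8800 $/kg
  commercially pure titanium: σ_y = 359.0 MPa, ρ = 4550 kg/m³, cost = 21.00 $/kg
  magnesium alloy: σ_y = 151.0 MPa, ρ = 1810 kg/m³, cost = 3.000 $/kg
  soda-lime glass: σ_y = 34.40 MPa, ρ = 2533 kg/m³, cost = 1.213 $/kg
  elm: M = 69.0 kN·m per $
  magnesium alloy: M = 27.8 kN·m per $
  soda-lime glass: M = 11.2 kN·m per $
  commercially pure titanium: M = 3.76 kN·m per $
  borosilicate glass: M = 3.05 kN·m per $
The maximum is for elm.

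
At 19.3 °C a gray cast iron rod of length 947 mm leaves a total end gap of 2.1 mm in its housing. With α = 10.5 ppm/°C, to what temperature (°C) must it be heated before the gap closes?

230 °C

α·L₀·ΔT = 2.1 mm ⇒ ΔT = 2.1 / (10.5×10⁻⁶ × 947.0) = 211.2 K.
T = 19.3 + 211.2 = 230.5 °C.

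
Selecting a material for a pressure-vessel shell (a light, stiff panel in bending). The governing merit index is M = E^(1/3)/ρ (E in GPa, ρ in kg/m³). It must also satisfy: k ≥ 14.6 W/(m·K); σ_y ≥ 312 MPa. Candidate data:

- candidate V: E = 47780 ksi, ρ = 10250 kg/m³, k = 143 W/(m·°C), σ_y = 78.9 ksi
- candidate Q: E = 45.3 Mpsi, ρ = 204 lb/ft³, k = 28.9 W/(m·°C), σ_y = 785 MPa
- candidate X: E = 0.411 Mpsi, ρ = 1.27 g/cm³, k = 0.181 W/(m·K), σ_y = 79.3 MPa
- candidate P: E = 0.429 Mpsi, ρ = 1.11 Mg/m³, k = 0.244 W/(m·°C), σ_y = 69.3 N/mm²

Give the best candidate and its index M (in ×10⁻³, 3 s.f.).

Screen on constraints: k ≥ 14.6 W/(m·K); σ_y ≥ 312 MPa. Survivors: candidate V, candidate Q.
In SI units:
  candidate V: E = 329.4 GPa, ρ = 10250 kg/m³
  candidate Q: E = 312.3 GPa, ρ = 3268 kg/m³
  candidate Q: M = 2.08×10⁻³
  candidate V: M = 0.674×10⁻³
Candidate Q ranks first.

candidate Q, M = 2.08×10⁻³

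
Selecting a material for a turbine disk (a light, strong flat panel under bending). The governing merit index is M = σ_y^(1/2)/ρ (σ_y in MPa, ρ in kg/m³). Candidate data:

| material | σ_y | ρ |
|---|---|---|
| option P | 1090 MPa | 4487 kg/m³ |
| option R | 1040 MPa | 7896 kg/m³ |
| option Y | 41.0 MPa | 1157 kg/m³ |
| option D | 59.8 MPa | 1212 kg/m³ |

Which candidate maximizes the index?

Evaluate M for each candidate:
  option P: M = 7.36×10⁻³
  option D: M = 6.38×10⁻³
  option Y: M = 5.53×10⁻³
  option R: M = 4.08×10⁻³
Option P has the largest M.

option P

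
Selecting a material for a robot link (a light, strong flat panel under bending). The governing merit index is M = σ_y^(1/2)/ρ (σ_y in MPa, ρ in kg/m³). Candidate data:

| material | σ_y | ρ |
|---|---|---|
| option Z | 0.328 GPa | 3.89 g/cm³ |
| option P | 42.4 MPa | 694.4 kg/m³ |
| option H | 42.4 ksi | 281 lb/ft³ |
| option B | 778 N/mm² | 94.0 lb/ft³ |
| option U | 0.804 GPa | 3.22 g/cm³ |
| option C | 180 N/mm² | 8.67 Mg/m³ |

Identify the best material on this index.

Normalizing units and computing the index:
  option Z: σ_y = 328.0 MPa, ρ = 3890 kg/m³
  option P: σ_y = 42.40 MPa, ρ = 694.4 kg/m³
  option H: σ_y = 292.3 MPa, ρ = 4501 kg/m³
  option B: σ_y = 778.0 MPa, ρ = 1506 kg/m³
  option U: σ_y = 804.0 MPa, ρ = 3220 kg/m³
  option C: σ_y = 180.0 MPa, ρ = 8670 kg/m³
  option B: M = 18.5×10⁻³
  option P: M = 9.38×10⁻³
  option U: M = 8.81×10⁻³
  option Z: M = 4.66×10⁻³
  option H: M = 3.80×10⁻³
  option C: M = 1.55×10⁻³
Option B ranks first.

option B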